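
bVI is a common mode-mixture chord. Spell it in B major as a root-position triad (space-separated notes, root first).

G B D

The root of bVI is the lowered 6th degree: G# becomes G. Stacking thirds in B minor on G gives G–B–D.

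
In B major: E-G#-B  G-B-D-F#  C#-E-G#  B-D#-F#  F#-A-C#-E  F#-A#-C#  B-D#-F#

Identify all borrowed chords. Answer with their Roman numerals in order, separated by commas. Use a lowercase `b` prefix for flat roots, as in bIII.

bVImaj7, v7

In B major the diatonic chords are B, C#m, D#m, E, F#, G#m, A#dim. Of the given chords, E–G#–B = E, C#–E–G# = C#m, B–D#–F# = B and F#–A#–C# = F# are diatonic. G–B–D–F# is not: scale degree 6 in B major carries G#m (vi). In B minor the chord on that degree is Gmaj7, so here it functions as bVImaj7, borrowed from the parallel minor. F#–A–C#–E is not: scale degree 5 in B major carries F# (V). In B minor the chord on that degree is F#m7, so here it functions as v7, borrowed from the parallel minor.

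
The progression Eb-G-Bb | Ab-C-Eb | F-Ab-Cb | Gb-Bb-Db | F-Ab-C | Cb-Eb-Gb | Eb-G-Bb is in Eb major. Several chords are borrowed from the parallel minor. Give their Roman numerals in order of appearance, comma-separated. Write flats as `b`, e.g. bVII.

ii°, bIII, bVI

Eb major has the diatonic set Eb, Fm, Gm, Ab, Bb, Cm, Ddim. Eb–G–Bb = Eb, Ab–C–Eb = Ab and F–Ab–C = Fm all belong to that set. F–Ab–Cb is not: scale degree 2 in Eb major carries Fm (ii). In Eb minor the chord on that degree is Fdim, so here it functions as ii°, borrowed from the parallel minor. But Gb–Bb–Db is foreign: the diatonic iii on degree 3 is Gm, whereas Gb comes from Eb minor. It is labeled bIII. Cb–Eb–Gb is not: scale degree 6 in Eb major carries Cm (vi). In Eb minor the chord on that degree is Cb, so here it functions as bVI, borrowed from the parallel minor.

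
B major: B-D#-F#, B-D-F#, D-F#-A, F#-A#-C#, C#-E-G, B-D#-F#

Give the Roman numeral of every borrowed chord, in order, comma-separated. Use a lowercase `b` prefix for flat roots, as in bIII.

B major has the diatonic set B, C#m, D#m, E, F#, G#m, A#dim. Of the given chords, B–D#–F# = B and F#–A#–C# = F# are diatonic. B–D–F# is not: scale degree 1 in B major carries B (I). In B minor the chord on that degree is Bm, so here it functions as i, borrowed from the parallel minor. D–F#–A is not: scale degree 3 in B major carries D#m (iii). In B minor the chord on that degree is D, so here it functions as bIII, borrowed from the parallel minor. C#–E–G doesn't fit — on degree 2 B major would have C#m (ii). C#dim is the degree-2 chord of B minor, so it is the borrowed ii°.

i, bIII, ii°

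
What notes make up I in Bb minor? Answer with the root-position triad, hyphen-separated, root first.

Bb-D-F

I is built on scale degree 1, which is Bb in both Bb minor and its parallel. In Bb major the chord on Bb is Bb–D–F.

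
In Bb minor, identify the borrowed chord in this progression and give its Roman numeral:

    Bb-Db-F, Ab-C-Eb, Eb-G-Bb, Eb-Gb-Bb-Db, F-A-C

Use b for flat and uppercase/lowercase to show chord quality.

IV

In Bb minor (with V from harmonic minor) the diatonic chords are Bbm, Cdim, Db, Ebm, F, Gb, Ab. Of the given chords, Bb–Db–F = Bbm, Ab–C–Eb = Ab, Eb–Gb–Bb–Db = Ebm7 and F–A–C = F are diatonic. But Eb–G–Bb is foreign: the diatonic iv on degree 4 is Ebm, whereas Eb comes from Bb major. It is labeled IV.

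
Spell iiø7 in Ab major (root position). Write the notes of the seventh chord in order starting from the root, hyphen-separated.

Bb-Db-Fb-Ab

The root, Bb, is scale degree 2 — the same note in Ab major and Ab minor; only the chord quality changes. Building the half-diminished-seventh chord from the parallel minor on Bb: Bb–Db–Fb–Ab.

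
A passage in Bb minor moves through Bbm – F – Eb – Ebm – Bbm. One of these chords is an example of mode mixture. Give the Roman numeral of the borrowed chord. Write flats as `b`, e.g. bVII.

IV

The diatonic triads in Bb minor (with V from harmonic minor) are Bbm, Cdim, Db, Ebm, F, Gb, Ab. Of the given chords, Bbm, F and Ebm are diatonic. Eb (Eb–G–Bb) doesn't fit — on degree 4 Bb minor would have Ebm (iv). Eb is the degree-4 chord of Bb major, so it is the borrowed IV.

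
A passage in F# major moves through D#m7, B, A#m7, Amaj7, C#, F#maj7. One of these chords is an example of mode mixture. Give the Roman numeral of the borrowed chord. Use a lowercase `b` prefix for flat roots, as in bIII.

bIIImaj7

The diatonic triads in F# major are F#, G#m, A#m, B, C#, D#m, E#dim. D#m7, B, A#m7, C# and F#maj7 are all diatonic. Amaj7 (A–C#–E–G#) doesn't fit — on degree 3 F# major would have A#m (iii). Amaj7 is the degree-3 chord of F# minor, so it is the borrowed bIIImaj7.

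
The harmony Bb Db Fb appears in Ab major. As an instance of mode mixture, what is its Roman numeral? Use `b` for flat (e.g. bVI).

Bb is scale degree 2 in Ab major. The diatonic chord on degree 2 would be Bbm (ii), but Bb–Db–Fb is the diminished chord from Ab minor. As a borrowed chord it is labeled ii°.

ii°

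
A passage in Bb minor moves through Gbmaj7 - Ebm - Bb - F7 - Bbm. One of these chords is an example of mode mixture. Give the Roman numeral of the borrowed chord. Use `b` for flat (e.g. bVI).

Bb minor has the diatonic set Bbm, Cdim, Db, Ebm, F, Gb, Ab (with V from harmonic minor). Gbmaj7, Ebm, F7 and Bbm are all diatonic. Bb (Bb–D–F) is not: scale degree 1 in Bb minor carries Bbm (i). In Bb major the chord on that degree is Bb, so here it functions as I, borrowed from the parallel major.

I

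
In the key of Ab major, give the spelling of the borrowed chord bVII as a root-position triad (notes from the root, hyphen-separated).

Scale degree 7 in Ab major is G. bVII uses the lowered form, Gb, taken from Ab minor. In Ab minor the chord on Gb is Gb–Bb–Db.

Gb-Bb-Db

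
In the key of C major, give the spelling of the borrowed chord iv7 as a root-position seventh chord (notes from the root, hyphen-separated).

iv7 is built on scale degree 4, which is F in both C major and its parallel. Building the minor-seventh chord from the parallel minor on F: F–Ab–C–Eb.

F-Ab-C-Eb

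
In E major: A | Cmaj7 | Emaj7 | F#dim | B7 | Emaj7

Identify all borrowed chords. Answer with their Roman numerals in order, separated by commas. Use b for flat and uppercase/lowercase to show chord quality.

bVImaj7, ii°

In E major the diatonic chords are E, F#m, G#m, A, B, C#m, D#dim. A, Emaj7 and B7 are all diatonic. Cmaj7 (C–E–G–B) is not: scale degree 6 in E major carries C#m (vi). In E minor the chord on that degree is Cmaj7, so here it functions as bVImaj7, borrowed from the parallel minor. F#dim (F#–A–C) is not: scale degree 2 in E major carries F#m (ii). In E minor the chord on that degree is F#dim, so here it functions as ii°, borrowed from the parallel minor.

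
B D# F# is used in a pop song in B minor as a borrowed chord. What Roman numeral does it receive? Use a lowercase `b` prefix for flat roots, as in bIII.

I

B is scale degree 1 in B minor. The diatonic chord on degree 1 would be Bm (i), but B–D#–F# is the major chord from B major. As a borrowed chord it is labeled I.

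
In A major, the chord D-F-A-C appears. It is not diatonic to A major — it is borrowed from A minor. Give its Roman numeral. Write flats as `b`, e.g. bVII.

iv7

D is scale degree 4 in A major. D–F–A–C is a minor-seventh chord — the form found in A minor, not the diatonic IV (D). Borrowed into A major it is written iv7.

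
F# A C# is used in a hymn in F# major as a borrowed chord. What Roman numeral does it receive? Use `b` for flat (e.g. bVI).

i

F# is scale degree 1 in F# major. Diatonically F# major has F# (I) on that degree; F#–A–C# is instead the minor chord native to F# minor, so it takes the label i.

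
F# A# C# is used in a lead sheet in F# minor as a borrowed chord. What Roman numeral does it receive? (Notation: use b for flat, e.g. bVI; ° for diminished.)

I

The root F# is the diatonic 1st degree of F# minor; the borrowing shows in the chord quality. F#–A#–C# is a major chord — the form found in F# major, not the diatonic i (F#m). Borrowed into F# minor it is written I.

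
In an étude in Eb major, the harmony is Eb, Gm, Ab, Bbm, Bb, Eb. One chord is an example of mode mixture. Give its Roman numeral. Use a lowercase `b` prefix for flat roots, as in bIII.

Eb major has the diatonic set Eb, Fm, Gm, Ab, Bb, Cm, Ddim. Eb, Gm, Ab and Bb all belong to that set. Bbm (Bb–Db–F) is not: scale degree 5 in Eb major carries Bb (V). In Eb minor the chord on that degree is Bbm, so here it functions as v, borrowed from the parallel minor.

v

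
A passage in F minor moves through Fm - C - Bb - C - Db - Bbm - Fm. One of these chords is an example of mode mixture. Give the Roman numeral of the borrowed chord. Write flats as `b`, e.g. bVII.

IV

In F minor (with V from harmonic minor) the diatonic chords are Fm, Gdim, Ab, Bbm, C, Db, Eb. Fm, C, Db and Bbm are all diatonic. Bb (Bb–D–F) doesn't fit — on degree 4 F minor would have Bbm (iv). Bb is the degree-4 chord of F major, so it is the borrowed IV.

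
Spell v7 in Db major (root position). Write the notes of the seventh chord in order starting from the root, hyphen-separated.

v7 is built on scale degree 5, which is Ab in both Db major and its parallel. Stacking thirds in Db minor on Ab gives Ab–Cb–Eb–Gb.

Ab-Cb-Eb-Gb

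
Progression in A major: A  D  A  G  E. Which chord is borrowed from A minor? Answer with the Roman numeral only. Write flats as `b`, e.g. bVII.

In A major the diatonic chords are A, Bm, C#m, D, E, F#m, G#dim. A, D and E all belong to that set. G (G–B–D) is not: scale degree 7 in A major carries G#dim (vii°). In A minor the chord on that degree is G, so here it functions as bVII, borrowed from the parallel minor.

bVII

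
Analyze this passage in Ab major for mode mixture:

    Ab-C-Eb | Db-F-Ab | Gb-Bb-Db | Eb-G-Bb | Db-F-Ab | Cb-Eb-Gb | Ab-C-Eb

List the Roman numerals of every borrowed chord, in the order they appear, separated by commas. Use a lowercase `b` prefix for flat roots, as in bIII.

bVII, bIII

Ab major has the diatonic set Ab, Bbm, Cm, Db, Eb, Fm, Gdim. Ab–C–Eb = Ab, Db–F–Ab = Db and Eb–G–Bb = Eb all belong to that set. But Gb–Bb–Db is foreign: the diatonic vii° on degree 7 is Gdim, whereas Gb comes from Ab minor. It is labeled bVII. But Cb–Eb–Gb is foreign: the diatonic iii on degree 3 is Cm, whereas Cb comes from Ab minor. It is labeled bIII.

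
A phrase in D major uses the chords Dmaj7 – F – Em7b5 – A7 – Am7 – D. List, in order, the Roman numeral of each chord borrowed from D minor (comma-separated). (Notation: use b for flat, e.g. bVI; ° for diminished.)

bIII, iiø7, v7

In D major the diatonic chords are D, Em, F#m, G, A, Bm, C#dim. Dmaj7, A7 and D are all diatonic. F (F–A–C) doesn't fit — on degree 3 D major would have F#m (iii). F is the degree-3 chord of D minor, so it is the borrowed bIII. Em7b5 (E–G–Bb–D) is not: scale degree 2 in D major carries Em (ii). In D minor the chord on that degree is Em7b5, so here it functions as iiø7, borrowed from the parallel minor. Am7 (A–C–E–G) is not: scale degree 5 in D major carries A (V). In D minor the chord on that degree is Am7, so here it functions as v7, borrowed from the parallel minor.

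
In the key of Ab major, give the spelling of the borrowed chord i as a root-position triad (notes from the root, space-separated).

Ab Cb Eb

The root, Ab, is scale degree 1 — the same note in Ab major and Ab minor; only the chord quality changes. In Ab minor the chord on Ab is Ab–Cb–Eb.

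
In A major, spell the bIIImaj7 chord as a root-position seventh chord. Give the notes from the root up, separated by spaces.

Scale degree 3 in A major is C#. bIIImaj7 uses the lowered form, C, taken from A minor. Stacking thirds in A minor on C gives C–E–G–B.

C E G B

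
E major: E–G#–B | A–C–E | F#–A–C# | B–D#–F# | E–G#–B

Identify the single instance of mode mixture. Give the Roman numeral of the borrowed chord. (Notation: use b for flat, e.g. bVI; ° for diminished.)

E major has the diatonic set E, F#m, G#m, A, B, C#m, D#dim. Of the given chords, E–G#–B = E, F#–A–C# = F#m and B–D#–F# = B are diatonic. A–C–E is not: scale degree 4 in E major carries A (IV). In E minor the chord on that degree is Am, so here it functions as iv, borrowed from the parallel minor.

iv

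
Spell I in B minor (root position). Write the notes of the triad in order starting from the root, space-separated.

The root, B, is scale degree 1 — the same note in B minor and B major; only the chord quality changes. Building the major chord from the parallel major on B: B–D#–F#.

B D# F#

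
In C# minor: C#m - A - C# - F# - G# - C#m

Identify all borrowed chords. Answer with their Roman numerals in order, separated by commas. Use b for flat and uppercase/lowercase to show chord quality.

In C# minor (with V from harmonic minor) the diatonic chords are C#m, D#dim, E, F#m, G#, A, B. C#m, A and G# are all diatonic. C# (C#–E#–G#) doesn't fit — on degree 1 C# minor would have C#m (i). C# is the degree-1 chord of C# major, so it is the borrowed I. F# (F#–A#–C#) is not: scale degree 4 in C# minor carries F#m (iv). In C# major the chord on that degree is F#, so here it functions as IV, borrowed from the parallel major.

I, IV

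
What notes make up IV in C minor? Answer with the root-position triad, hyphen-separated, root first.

The root, F, is scale degree 4 — the same note in C minor and C major; only the chord quality changes. Building the major chord from the parallel major on F: F–A–C.

F-A-C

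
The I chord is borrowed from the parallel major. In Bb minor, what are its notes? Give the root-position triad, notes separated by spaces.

I is built on scale degree 1, which is Bb in both Bb minor and its parallel. Stacking thirds in Bb major on Bb gives Bb–D–F.

Bb D F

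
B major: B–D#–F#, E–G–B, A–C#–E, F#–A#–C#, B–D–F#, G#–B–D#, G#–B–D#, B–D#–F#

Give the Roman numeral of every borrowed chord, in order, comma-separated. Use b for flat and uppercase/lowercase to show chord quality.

iv, bVII, i

The diatonic triads in B major are B, C#m, D#m, E, F#, G#m, A#dim. Of the given chords, B–D#–F# = B, F#–A#–C# = F# and G#–B–D# = G#m are diatonic. But E–G–B is foreign: the diatonic IV on degree 4 is E, whereas Em comes from B minor. It is labeled iv. A–C#–E is not: scale degree 7 in B major carries A#dim (vii°). In B minor the chord on that degree is A, so here it functions as bVII, borrowed from the parallel minor. B–D–F# is not: scale degree 1 in B major carries B (I). In B minor the chord on that degree is Bm, so here it functions as i, borrowed from the parallel minor.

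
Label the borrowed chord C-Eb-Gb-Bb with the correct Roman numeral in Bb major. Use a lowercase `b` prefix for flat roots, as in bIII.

The root C is the diatonic 2nd degree of Bb major; the borrowing shows in the chord quality. Diatonically Bb major has Cm (ii) on that degree; C–Eb–Gb–Bb is instead the half-diminished-seventh chord native to Bb minor, so it takes the label iiø7.

iiø7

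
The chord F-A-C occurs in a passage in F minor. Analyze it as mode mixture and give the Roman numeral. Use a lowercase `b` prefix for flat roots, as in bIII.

I

F is scale degree 1 in F minor. Diatonically F minor has Fm (i) on that degree; F–A–C is instead the major chord native to F major, so it takes the label I.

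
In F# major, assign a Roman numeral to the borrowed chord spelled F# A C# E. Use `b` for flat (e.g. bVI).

F# is scale degree 1 in F# major. F#–A–C#–E is a minor-seventh chord — the form found in F# minor, not the diatonic I (F#). Borrowed into F# major it is written i7.

i7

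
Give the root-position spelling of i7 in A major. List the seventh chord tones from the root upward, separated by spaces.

i7 is built on scale degree 1, which is A in both A major and its parallel. Building the minor-seventh chord from the parallel minor on A: A–C–E–G.

A C E G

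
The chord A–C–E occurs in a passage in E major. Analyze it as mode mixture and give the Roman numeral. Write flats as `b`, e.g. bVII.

A is scale degree 4 in E major. Diatonically E major has A (IV) on that degree; A–C–E is instead the minor chord native to E minor, so it takes the label iv.

iv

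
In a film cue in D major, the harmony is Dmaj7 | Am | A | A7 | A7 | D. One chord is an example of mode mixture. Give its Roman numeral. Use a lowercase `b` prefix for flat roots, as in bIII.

v

In D major the diatonic chords are D, Em, F#m, G, A, Bm, C#dim. Dmaj7, A, A7 and D all belong to that set. Am (A–C–E) is not: scale degree 5 in D major carries A (V). In D minor the chord on that degree is Am, so here it functions as v, borrowed from the parallel minor.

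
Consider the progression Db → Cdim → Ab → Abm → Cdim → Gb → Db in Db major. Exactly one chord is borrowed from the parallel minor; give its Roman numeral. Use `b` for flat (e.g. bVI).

v

Db major has the diatonic set Db, Ebm, Fm, Gb, Ab, Bbm, Cdim. Db, Cdim, Ab and Gb are all diatonic. Abm (Ab–Cb–Eb) is not: scale degree 5 in Db major carries Ab (V). In Db minor the chord on that degree is Abm, so here it functions as v, borrowed from the parallel minor.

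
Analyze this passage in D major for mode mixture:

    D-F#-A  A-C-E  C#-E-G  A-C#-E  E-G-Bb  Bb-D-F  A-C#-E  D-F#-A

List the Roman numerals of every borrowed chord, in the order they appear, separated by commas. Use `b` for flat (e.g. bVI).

In D major the diatonic chords are D, Em, F#m, G, A, Bm, C#dim. D–F#–A = D, C#–E–G = C#dim and A–C#–E = A are all diatonic. But A–C–E is foreign: the diatonic V on degree 5 is A, whereas Am comes from D minor. It is labeled v. But E–G–Bb is foreign: the diatonic ii on degree 2 is Em, whereas Edim comes from D minor. It is labeled ii°. But Bb–D–F is foreign: the diatonic vi on degree 6 is Bm, whereas Bb comes from D minor. It is labeled bVI.

v, ii°, bVI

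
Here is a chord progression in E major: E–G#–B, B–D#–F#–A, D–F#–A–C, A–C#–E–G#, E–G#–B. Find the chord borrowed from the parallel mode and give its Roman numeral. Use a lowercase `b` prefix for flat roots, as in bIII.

bVII7

E major has the diatonic set E, F#m, G#m, A, B, C#m, D#dim. E–G#–B = E, B–D#–F#–A = B7 and A–C#–E–G# = Amaj7 all belong to that set. But D–F#–A–C is foreign: the diatonic vii° on degree 7 is D#dim, whereas D7 comes from E minor. It is labeled bVII7.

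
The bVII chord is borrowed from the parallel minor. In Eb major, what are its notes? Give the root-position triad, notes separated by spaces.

Db F Ab

The root of bVII is the lowered 7th degree: D becomes Db. Stacking thirds in Eb minor on Db gives Db–F–Ab.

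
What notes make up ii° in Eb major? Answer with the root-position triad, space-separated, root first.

The root, F, is scale degree 2 — the same note in Eb major and Eb minor; only the chord quality changes. In Eb minor the chord on F is F–Ab–Cb.

F Ab Cb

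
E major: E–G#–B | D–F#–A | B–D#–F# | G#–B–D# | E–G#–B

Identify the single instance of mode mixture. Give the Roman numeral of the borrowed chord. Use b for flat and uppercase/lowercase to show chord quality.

bVII

In E major the diatonic chords are E, F#m, G#m, A, B, C#m, D#dim. E–G#–B = E, B–D#–F# = B and G#–B–D# = G#m are all diatonic. But D–F#–A is foreign: the diatonic vii° on degree 7 is D#dim, whereas D comes from E minor. It is labeled bVII.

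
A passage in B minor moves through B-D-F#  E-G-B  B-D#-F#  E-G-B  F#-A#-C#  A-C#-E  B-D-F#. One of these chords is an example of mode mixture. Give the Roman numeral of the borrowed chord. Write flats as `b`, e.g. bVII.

B minor has the diatonic set Bm, C#dim, D, Em, F#, G, A (with V from harmonic minor). B–D–F# = Bm, E–G–B = Em, F#–A#–C# = F# and A–C#–E = A are all diatonic. B–D#–F# doesn't fit — on degree 1 B minor would have Bm (i). B is the degree-1 chord of B major, so it is the borrowed I.

I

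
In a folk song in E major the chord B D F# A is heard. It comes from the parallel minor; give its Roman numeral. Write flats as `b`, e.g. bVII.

v7

B is scale degree 5 in E major. B–D–F#–A is a minor-seventh chord — the form found in E minor, not the diatonic V (B). Borrowed into E major it is written v7.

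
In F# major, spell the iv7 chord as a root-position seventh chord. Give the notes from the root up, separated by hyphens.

iv7 is built on scale degree 4, which is B in both F# major and its parallel. Stacking thirds in F# minor on B gives B–D–F#–A.

B-D-F#-A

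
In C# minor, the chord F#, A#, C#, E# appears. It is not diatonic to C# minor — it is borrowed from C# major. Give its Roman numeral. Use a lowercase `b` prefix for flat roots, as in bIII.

The root F# is the diatonic 4th degree of C# minor; the borrowing shows in the chord quality. Diatonically C# minor has F#m (iv) on that degree; F#–A#–C#–E# is instead the major-seventh chord native to C# major, so it takes the label IVmaj7.

IVmaj7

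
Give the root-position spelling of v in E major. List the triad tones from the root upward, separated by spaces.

B D F#

The root, B, is scale degree 5 — the same note in E major and E minor; only the chord quality changes. Stacking thirds in E minor on B gives B–D–F#.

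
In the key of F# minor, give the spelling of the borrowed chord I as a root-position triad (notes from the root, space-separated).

F# A# C#

The root, F#, is scale degree 1 — the same note in F# minor and F# major; only the chord quality changes. In F# major the chord on F# is F#–A#–C#.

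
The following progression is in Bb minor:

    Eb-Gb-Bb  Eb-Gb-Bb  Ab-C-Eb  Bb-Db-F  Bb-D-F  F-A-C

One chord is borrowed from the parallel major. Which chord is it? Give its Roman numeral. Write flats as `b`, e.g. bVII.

I

In Bb minor (with V from harmonic minor) the diatonic chords are Bbm, Cdim, Db, Ebm, F, Gb, Ab. Of the given chords, Eb–Gb–Bb = Ebm, Ab–C–Eb = Ab, Bb–Db–F = Bbm and F–A–C = F are diatonic. Bb–D–F is not: scale degree 1 in Bb minor carries Bbm (i). In Bb major the chord on that degree is Bb, so here it functions as I, borrowed from the parallel major.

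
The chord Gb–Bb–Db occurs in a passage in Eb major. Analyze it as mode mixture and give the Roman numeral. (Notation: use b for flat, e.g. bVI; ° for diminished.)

In Eb major scale degree 3 is G; Gb is its lowered form, from Eb minor. The diatonic chord on degree 3 would be Gm (iii), but Gb–Bb–Db is the major chord from Eb minor. As a borrowed chord it is labeled bIII.

bIII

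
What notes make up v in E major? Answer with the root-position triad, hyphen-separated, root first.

B-D-F#

v is built on scale degree 5, which is B in both E major and its parallel. In E minor the chord on B is B–D–F#.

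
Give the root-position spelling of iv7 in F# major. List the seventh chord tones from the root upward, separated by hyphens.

The root, B, is scale degree 4 — the same note in F# major and F# minor; only the chord quality changes. In F# minor the chord on B is B–D–F#–A.

B-D-F#-A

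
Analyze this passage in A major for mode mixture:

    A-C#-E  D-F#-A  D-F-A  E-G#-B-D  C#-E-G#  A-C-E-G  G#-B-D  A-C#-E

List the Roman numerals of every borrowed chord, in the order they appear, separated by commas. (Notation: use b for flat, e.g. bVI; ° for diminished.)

iv, i7

A major has the diatonic set A, Bm, C#m, D, E, F#m, G#dim. A–C#–E = A, D–F#–A = D, E–G#–B–D = E7, C#–E–G# = C#m and G#–B–D = G#dim all belong to that set. D–F–A doesn't fit — on degree 4 A major would have D (IV). Dm is the degree-4 chord of A minor, so it is the borrowed iv. A–C–E–G is not: scale degree 1 in A major carries A (I). In A minor the chord on that degree is Am7, so here it functions as i7, borrowed from the parallel minor.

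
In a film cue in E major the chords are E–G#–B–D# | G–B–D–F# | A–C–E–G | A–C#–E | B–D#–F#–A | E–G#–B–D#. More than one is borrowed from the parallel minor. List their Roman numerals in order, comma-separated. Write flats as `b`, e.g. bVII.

bIIImaj7, iv7

The diatonic triads in E major are E, F#m, G#m, A, B, C#m, D#dim. E–G#–B–D# = Emaj7, A–C#–E = A and B–D#–F#–A = B7 all belong to that set. G–B–D–F# doesn't fit — on degree 3 E major would have G#m (iii). Gmaj7 is the degree-3 chord of E minor, so it is the borrowed bIIImaj7. A–C–E–G is not: scale degree 4 in E major carries A (IV). In E minor the chord on that degree is Am7, so here it functions as iv7, borrowed from the parallel minor.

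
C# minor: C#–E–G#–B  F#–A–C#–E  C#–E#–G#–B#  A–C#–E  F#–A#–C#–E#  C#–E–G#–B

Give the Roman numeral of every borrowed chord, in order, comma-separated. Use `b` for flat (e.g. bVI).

Imaj7, IVmaj7

In C# minor (with V from harmonic minor) the diatonic chords are C#m, D#dim, E, F#m, G#, A, B. C#–E–G#–B = C#m7, F#–A–C#–E = F#m7 and A–C#–E = A are all diatonic. C#–E#–G#–B# doesn't fit — on degree 1 C# minor would have C#m (i). C#maj7 is the degree-1 chord of C# major, so it is the borrowed Imaj7. But F#–A#–C#–E# is foreign: the diatonic iv on degree 4 is F#m, whereas F#maj7 comes from C# major. It is labeled IVmaj7.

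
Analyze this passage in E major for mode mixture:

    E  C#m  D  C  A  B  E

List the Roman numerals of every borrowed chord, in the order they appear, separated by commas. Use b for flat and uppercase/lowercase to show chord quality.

E major has the diatonic set E, F#m, G#m, A, B, C#m, D#dim. E, C#m, A and B all belong to that set. D (D–F#–A) doesn't fit — on degree 7 E major would have D#dim (vii°). D is the degree-7 chord of E minor, so it is the borrowed bVII. C (C–E–G) is not: scale degree 6 in E major carries C#m (vi). In E minor the chord on that degree is C, so here it functions as bVI, borrowed from the parallel minor.

bVII, bVI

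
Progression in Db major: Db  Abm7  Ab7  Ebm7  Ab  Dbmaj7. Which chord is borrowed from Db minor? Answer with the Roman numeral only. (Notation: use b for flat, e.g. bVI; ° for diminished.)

The diatonic triads in Db major are Db, Ebm, Fm, Gb, Ab, Bbm, Cdim. Db, Ab7, Ebm7, Ab and Dbmaj7 are all diatonic. Abm7 (Ab–Cb–Eb–Gb) doesn't fit — on degree 5 Db major would have Ab (V). Abm7 is the degree-5 chord of Db minor, so it is the borrowed v7.

v7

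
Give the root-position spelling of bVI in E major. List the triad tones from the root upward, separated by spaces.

C E G

The root of bVI is the lowered 6th degree: C# becomes C. Building the major chord from the parallel minor on C: C–E–G.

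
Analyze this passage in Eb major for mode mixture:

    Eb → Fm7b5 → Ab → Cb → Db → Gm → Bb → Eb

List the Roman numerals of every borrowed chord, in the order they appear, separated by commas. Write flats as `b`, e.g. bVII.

The diatonic triads in Eb major are Eb, Fm, Gm, Ab, Bb, Cm, Ddim. Eb, Ab, Gm and Bb all belong to that set. Fm7b5 (F–Ab–Cb–Eb) is not: scale degree 2 in Eb major carries Fm (ii). In Eb minor the chord on that degree is Fm7b5, so here it functions as iiø7, borrowed from the parallel minor. But Cb (Cb–Eb–Gb) is foreign: the diatonic vi on degree 6 is Cm, whereas Cb comes from Eb minor. It is labeled bVI. Db (Db–F–Ab) doesn't fit — on degree 7 Eb major would have Ddim (vii°). Db is the degree-7 chord of Eb minor, so it is the borrowed bVII.

iiø7, bVI, bVII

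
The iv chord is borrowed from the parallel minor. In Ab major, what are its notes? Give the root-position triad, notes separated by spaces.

Db Fb Ab

iv is built on scale degree 4, which is Db in both Ab major and its parallel. Building the minor chord from the parallel minor on Db: Db–Fb–Ab.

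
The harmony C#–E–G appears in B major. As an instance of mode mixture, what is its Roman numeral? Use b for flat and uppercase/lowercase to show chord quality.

The root C# is the diatonic 2nd degree of B major; the borrowing shows in the chord quality. Diatonically B major has C#m (ii) on that degree; C#–E–G is instead the diminished chord native to B minor, so it takes the label ii°.

ii°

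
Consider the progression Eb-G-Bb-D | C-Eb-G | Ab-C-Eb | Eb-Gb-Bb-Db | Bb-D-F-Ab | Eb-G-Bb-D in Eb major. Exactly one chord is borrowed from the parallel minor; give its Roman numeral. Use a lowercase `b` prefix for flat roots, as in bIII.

i7

The diatonic triads in Eb major are Eb, Fm, Gm, Ab, Bb, Cm, Ddim. Eb–G–Bb–D = Ebmaj7, C–Eb–G = Cm, Ab–C–Eb = Ab and Bb–D–F–Ab = Bb7 all belong to that set. But Eb–Gb–Bb–Db is foreign: the diatonic I on degree 1 is Eb, whereas Ebm7 comes from Eb minor. It is labeled i7.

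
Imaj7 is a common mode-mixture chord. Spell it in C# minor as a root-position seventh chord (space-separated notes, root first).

C# E# G# B#

The root, C#, is scale degree 1 — the same note in C# minor and C# major; only the chord quality changes. In C# major the chord on C# is C#–E#–G#–B#.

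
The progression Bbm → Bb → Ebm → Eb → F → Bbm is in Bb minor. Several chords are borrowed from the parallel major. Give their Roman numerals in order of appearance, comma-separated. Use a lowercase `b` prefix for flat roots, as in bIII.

Bb minor has the diatonic set Bbm, Cdim, Db, Ebm, F, Gb, Ab (with V from harmonic minor). Bbm, Ebm and F all belong to that set. Bb (Bb–D–F) doesn't fit — on degree 1 Bb minor would have Bbm (i). Bb is the degree-1 chord of Bb major, so it is the borrowed I. But Eb (Eb–G–Bb) is foreign: the diatonic iv on degree 4 is Ebm, whereas Eb comes from Bb major. It is labeled IV.

I, IV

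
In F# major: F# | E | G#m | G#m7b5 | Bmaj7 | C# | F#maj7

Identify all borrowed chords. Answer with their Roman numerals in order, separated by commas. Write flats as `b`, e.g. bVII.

bVII, iiø7

F# major has the diatonic set F#, G#m, A#m, B, C#, D#m, E#dim. F#, G#m, Bmaj7, C# and F#maj7 are all diatonic. E (E–G#–B) doesn't fit — on degree 7 F# major would have E#dim (vii°). E is the degree-7 chord of F# minor, so it is the borrowed bVII. G#m7b5 (G#–B–D–F#) is not: scale degree 2 in F# major carries G#m (ii). In F# minor the chord on that degree is G#m7b5, so here it functions as iiø7, borrowed from the parallel minor.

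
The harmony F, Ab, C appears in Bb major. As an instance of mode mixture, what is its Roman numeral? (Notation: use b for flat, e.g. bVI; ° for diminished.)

v

F is scale degree 5 in Bb major. Diatonically Bb major has F (V) on that degree; F–Ab–C is instead the minor chord native to Bb minor, so it takes the label v.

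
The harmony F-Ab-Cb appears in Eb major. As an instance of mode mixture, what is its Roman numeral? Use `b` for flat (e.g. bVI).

The root F is the diatonic 2nd degree of Eb major; the borrowing shows in the chord quality. Diatonically Eb major has Fm (ii) on that degree; F–Ab–Cb is instead the diminished chord native to Eb minor, so it takes the label ii°.

ii°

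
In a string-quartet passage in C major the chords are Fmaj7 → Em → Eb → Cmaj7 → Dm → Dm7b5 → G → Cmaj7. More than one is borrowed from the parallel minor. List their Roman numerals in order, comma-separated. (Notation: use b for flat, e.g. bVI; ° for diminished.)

bIII, iiø7

The diatonic triads in C major are C, Dm, Em, F, G, Am, Bdim. Fmaj7, Em, Cmaj7, Dm and G all belong to that set. Eb (Eb–G–Bb) doesn't fit — on degree 3 C major would have Em (iii). Eb is the degree-3 chord of C minor, so it is the borrowed bIII. Dm7b5 (D–F–Ab–C) doesn't fit — on degree 2 C major would have Dm (ii). Dm7b5 is the degree-2 chord of C minor, so it is the borrowed iiø7.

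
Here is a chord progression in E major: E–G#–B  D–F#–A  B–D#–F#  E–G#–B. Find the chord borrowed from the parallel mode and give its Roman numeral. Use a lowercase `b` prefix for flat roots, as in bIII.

bVII

E major has the diatonic set E, F#m, G#m, A, B, C#m, D#dim. Of the given chords, E–G#–B = E and B–D#–F# = B are diatonic. D–F#–A is not: scale degree 7 in E major carries D#dim (vii°). In E minor the chord on that degree is D, so here it functions as bVII, borrowed from the parallel minor.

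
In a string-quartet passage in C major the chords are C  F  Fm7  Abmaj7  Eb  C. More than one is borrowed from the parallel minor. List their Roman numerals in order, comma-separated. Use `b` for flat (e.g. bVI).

iv7, bVImaj7, bIII

C major has the diatonic set C, Dm, Em, F, G, Am, Bdim. Of the given chords, C and F are diatonic. Fm7 (F–Ab–C–Eb) doesn't fit — on degree 4 C major would have F (IV). Fm7 is the degree-4 chord of C minor, so it is the borrowed iv7. Abmaj7 (Ab–C–Eb–G) doesn't fit — on degree 6 C major would have Am (vi). Abmaj7 is the degree-6 chord of C minor, so it is the borrowed bVImaj7. But Eb (Eb–G–Bb) is foreign: the diatonic iii on degree 3 is Em, whereas Eb comes from C minor. It is labeled bIII.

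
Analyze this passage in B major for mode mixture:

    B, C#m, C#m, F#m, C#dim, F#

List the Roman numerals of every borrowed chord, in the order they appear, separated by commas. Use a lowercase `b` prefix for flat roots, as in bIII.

v, ii°

B major has the diatonic set B, C#m, D#m, E, F#, G#m, A#dim. B, C#m and F# all belong to that set. But F#m (F#–A–C#) is foreign: the diatonic V on degree 5 is F#, whereas F#m comes from B minor. It is labeled v. C#dim (C#–E–G) is not: scale degree 2 in B major carries C#m (ii). In B minor the chord on that degree is C#dim, so here it functions as ii°, borrowed from the parallel minor.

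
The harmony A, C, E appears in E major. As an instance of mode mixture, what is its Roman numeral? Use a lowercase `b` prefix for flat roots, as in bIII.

The root A is the diatonic 4th degree of E major; the borrowing shows in the chord quality. The diatonic chord on degree 4 would be A (IV), but A–C–E is the minor chord from E minor. As a borrowed chord it is labeled iv.

iv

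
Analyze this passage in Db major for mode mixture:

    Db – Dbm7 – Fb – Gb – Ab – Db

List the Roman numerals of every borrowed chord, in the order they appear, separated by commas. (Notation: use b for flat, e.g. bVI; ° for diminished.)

i7, bIII

In Db major the diatonic chords are Db, Ebm, Fm, Gb, Ab, Bbm, Cdim. Of the given chords, Db, Gb and Ab are diatonic. Dbm7 (Db–Fb–Ab–Cb) doesn't fit — on degree 1 Db major would have Db (I). Dbm7 is the degree-1 chord of Db minor, so it is the borrowed i7. Fb (Fb–Ab–Cb) doesn't fit — on degree 3 Db major would have Fm (iii). Fb is the degree-3 chord of Db minor, so it is the borrowed bIII.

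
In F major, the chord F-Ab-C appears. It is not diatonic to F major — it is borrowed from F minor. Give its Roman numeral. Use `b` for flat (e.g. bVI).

The root F is the diatonic 1st degree of F major; the borrowing shows in the chord quality. F–Ab–C is a minor chord — the form found in F minor, not the diatonic I (F). Borrowed into F major it is written i.

i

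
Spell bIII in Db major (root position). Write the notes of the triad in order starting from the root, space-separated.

Fb Ab Cb

Scale degree 3 in Db major is F. bIII uses the lowered form, Fb, taken from Db minor. In Db minor the chord on Fb is Fb–Ab–Cb.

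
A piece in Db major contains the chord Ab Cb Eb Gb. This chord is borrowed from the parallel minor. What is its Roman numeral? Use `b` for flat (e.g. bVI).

v7

Ab is scale degree 5 in Db major. The diatonic chord on degree 5 would be Ab (V), but Ab–Cb–Eb–Gb is the minor-seventh chord from Db minor. As a borrowed chord it is labeled v7.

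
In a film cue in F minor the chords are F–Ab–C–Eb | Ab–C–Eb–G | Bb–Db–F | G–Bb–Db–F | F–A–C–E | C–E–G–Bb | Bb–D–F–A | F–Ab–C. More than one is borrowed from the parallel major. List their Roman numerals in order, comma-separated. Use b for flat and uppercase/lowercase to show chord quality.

F minor has the diatonic set Fm, Gdim, Ab, Bbm, C, Db, Eb (with V from harmonic minor). F–Ab–C–Eb = Fm7, Ab–C–Eb–G = Abmaj7, Bb–Db–F = Bbm, G–Bb–Db–F = Gm7b5, C–E–G–Bb = C7 and F–Ab–C = Fm are all diatonic. F–A–C–E doesn't fit — on degree 1 F minor would have Fm (i). Fmaj7 is the degree-1 chord of F major, so it is the borrowed Imaj7. Bb–D–F–A is not: scale degree 4 in F minor carries Bbm (iv). In F major the chord on that degree is Bbmaj7, so here it functions as IVmaj7, borrowed from the parallel major.

Imaj7, IVmaj7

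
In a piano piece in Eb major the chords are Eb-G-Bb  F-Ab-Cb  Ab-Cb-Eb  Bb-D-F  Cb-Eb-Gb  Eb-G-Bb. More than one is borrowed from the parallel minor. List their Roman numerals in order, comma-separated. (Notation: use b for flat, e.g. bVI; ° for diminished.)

In Eb major the diatonic chords are Eb, Fm, Gm, Ab, Bb, Cm, Ddim. Eb–G–Bb = Eb and Bb–D–F = Bb are both diatonic. F–Ab–Cb doesn't fit — on degree 2 Eb major would have Fm (ii). Fdim is the degree-2 chord of Eb minor, so it is the borrowed ii°. Ab–Cb–Eb doesn't fit — on degree 4 Eb major would have Ab (IV). Abm is the degree-4 chord of Eb minor, so it is the borrowed iv. But Cb–Eb–Gb is foreign: the diatonic vi on degree 6 is Cm, whereas Cb comes from Eb minor. It is labeled bVI.

ii°, iv, bVI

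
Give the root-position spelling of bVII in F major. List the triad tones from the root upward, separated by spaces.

Scale degree 7 in F major is E. bVII uses the lowered form, Eb, taken from F minor. Building the major chord from the parallel minor on Eb: Eb–G–Bb.

Eb G Bb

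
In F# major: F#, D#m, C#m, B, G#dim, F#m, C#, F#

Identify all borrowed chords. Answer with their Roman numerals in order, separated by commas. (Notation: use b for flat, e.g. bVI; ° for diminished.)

The diatonic triads in F# major are F#, G#m, A#m, B, C#, D#m, E#dim. F#, D#m, B and C# are all diatonic. C#m (C#–E–G#) doesn't fit — on degree 5 F# major would have C# (V). C#m is the degree-5 chord of F# minor, so it is the borrowed v. G#dim (G#–B–D) is not: scale degree 2 in F# major carries G#m (ii). In F# minor the chord on that degree is G#dim, so here it functions as ii°, borrowed from the parallel minor. But F#m (F#–A–C#) is foreign: the diatonic I on degree 1 is F#, whereas F#m comes from F# minor. It is labeled i.

v, ii°, i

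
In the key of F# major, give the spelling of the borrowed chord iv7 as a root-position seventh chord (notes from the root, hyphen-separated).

B-D-F#-A

iv7 is built on scale degree 4, which is B in both F# major and its parallel. Stacking thirds in F# minor on B gives B–D–F#–A.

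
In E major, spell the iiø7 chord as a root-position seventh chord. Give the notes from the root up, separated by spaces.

F# A C E

iiø7 is built on scale degree 2, which is F# in both E major and its parallel. In E minor the chord on F# is F#–A–C–E.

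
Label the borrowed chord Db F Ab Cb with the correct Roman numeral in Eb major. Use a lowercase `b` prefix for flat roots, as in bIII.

bVII7

The root Db is the lowered 7th scale degree — diatonically Eb major has D there. The diatonic chord on degree 7 would be Ddim (vii°), but Db–F–Ab–Cb is the dominant-seventh chord from Eb minor. As a borrowed chord it is labeled bVII7.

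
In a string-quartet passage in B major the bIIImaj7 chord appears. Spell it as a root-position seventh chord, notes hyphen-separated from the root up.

bIIImaj7 is built on the lowered scale degree 3. In B major degree 3 is D#; lowered it becomes D. Stacking thirds in B minor on D gives D–F#–A–C#.

D-F#-A-C#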